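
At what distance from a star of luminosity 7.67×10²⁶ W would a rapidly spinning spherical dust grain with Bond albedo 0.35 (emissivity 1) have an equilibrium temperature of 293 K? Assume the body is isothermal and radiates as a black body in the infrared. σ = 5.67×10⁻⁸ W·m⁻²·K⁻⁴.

For an isothermal black-emitting sphere, (1−a)S·πr² = σ·4πr²·T⁴ ⇒ S = 4σT⁴/(1−a).
S = 4·5.67×10⁻⁸·(293)⁴/0.650 = 2572 W/m².
Flux falls as S = L/(4πd²), so d = √(L/(4πS)) = √(7.67×10²⁶/(4π·2572)).

d ≈ 1.54×10¹¹ m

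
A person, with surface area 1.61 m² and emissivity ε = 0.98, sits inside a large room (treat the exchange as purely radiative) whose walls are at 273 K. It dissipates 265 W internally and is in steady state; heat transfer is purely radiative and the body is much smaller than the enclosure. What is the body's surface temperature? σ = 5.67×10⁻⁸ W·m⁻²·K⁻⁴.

T ≈ 304 K

For a small grey body in a large enclosure, net radiated power = εσA(T⁴ − T_w⁴).
Steady state: P = εσA(T⁴ − T_w⁴) with A = 1.61 m².
T⁴ = P/(εσA) + T_w⁴ = 265/(0.98·5.67×10⁻⁸·1.610) + (273)⁴
    = 2.962×10⁹ + 5.555×10⁹ = 8.517×10⁹ K⁴.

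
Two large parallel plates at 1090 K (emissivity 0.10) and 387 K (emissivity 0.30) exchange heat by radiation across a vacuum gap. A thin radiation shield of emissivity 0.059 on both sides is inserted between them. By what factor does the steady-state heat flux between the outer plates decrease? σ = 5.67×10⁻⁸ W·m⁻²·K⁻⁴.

factor ≈ 3.67

Without shield: q₀ = σΔ(T⁴)/(1/ε₁+1/ε₂−1) with denominator 12.33.
With shield the two gaps are in series; the resistances add: (1/ε₁+1/ε_s−1)+(1/ε_s+1/ε₂−1) = 25.95+19.28 = 45.23.
Heat-flux ratio q₀/q = 45.23/12.33.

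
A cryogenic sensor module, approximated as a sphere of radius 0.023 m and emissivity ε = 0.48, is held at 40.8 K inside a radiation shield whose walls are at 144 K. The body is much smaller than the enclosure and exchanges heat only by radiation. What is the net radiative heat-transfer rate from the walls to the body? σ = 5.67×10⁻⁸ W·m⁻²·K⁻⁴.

For a small grey body in a large enclosure: P_net = εσA(T_body⁴ − T_wall⁴).
A = 4πr² = 0.006648 m²; T_body⁴ − T_wall⁴ = 2.771×10⁶ − 4.300×10⁸ = -4.272×10⁸ K⁴.
|P_net| = 0.48·5.67×10⁻⁸·0.006648·4.272×10⁸.

P_net ≈ 0.0773 W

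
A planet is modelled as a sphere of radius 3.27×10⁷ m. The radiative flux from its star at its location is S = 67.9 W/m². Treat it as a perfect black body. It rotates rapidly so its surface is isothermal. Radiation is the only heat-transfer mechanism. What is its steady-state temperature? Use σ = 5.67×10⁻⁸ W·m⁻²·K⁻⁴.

T ≈ 132 K

At equilibrium, absorbed power = emitted power.
Absorbing cross-section = πr² = 3.359×10¹⁵ m²; emitting surface = 4πr² = 1.344×10¹⁶ m² (ratio 4).
S·A_cross = εσ·A_surf·T⁴  ⇒  T⁴ = S/(4σ).
T⁴ = 1.00·67.9/(4·5.67×10⁻⁸) = 2.994×10⁸ K⁴.
T = (2.994×10⁸)^(1/4).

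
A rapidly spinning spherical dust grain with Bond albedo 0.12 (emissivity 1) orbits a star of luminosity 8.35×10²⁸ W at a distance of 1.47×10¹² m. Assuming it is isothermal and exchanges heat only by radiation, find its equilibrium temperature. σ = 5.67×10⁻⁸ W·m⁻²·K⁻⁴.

First find the stellar flux at distance d: S = L/(4πd²) = 8.35×10²⁸/(4π·(1.47×10¹²)²) = 3075 W/m².
For an isothermal sphere, absorbed (1−a)S·πr² = emitted σ·4πr²·T⁴, so T⁴ = (1−a)S/(4σ).
T⁴ = 0.880·3075/(4·5.67×10⁻⁸) = 1.193×10¹⁰ K⁴.

T ≈ 330 K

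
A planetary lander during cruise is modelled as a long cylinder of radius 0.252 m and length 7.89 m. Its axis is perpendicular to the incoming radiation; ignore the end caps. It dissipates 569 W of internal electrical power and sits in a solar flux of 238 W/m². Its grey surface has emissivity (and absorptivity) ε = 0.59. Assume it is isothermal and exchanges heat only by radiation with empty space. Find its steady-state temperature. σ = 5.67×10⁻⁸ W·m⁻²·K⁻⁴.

At steady state, absorbed solar power + internal power = radiated power.
Absorbed: α·S·A_cross = 0.59·238·3.977 = 558.4 W (cross-section 2rL).
Total input = 558.4 + 569 = 1127 W.
Radiated: εσ·A_surf·T⁴ with A_surf = 2πrL = 12.49 m².
T⁴ = 1127/(0.59·5.67×10⁻⁸·12.49) = 2.698×10⁹ K⁴.

T ≈ 228 K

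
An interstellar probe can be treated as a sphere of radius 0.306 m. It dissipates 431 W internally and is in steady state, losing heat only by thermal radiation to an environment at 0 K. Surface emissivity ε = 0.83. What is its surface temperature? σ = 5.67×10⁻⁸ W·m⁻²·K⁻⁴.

T ≈ 297 K

Steady state: internal power = radiated power, P = εσA T⁴.
Radiating area A = 4πr² = 1.177 m².
T⁴ = P/(εσA) = 431/(0.83·5.67×10⁻⁸·1.177) = 7.783×10⁹ K⁴.
T = (7.783×10⁹)^(1/4).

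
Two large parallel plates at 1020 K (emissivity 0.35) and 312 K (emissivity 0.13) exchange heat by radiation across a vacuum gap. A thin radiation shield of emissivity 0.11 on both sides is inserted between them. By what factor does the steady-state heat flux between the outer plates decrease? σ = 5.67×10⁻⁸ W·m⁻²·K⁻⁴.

Without shield: q₀ = σΔ(T⁴)/(1/ε₁+1/ε₂−1) with denominator 9.549.
With shield the two gaps are in series; the resistances add: (1/ε₁+1/ε_s−1)+(1/ε_s+1/ε₂−1) = 10.95+15.78 = 26.73.
Heat-flux ratio q₀/q = 26.73/9.549.

factor ≈ 2.80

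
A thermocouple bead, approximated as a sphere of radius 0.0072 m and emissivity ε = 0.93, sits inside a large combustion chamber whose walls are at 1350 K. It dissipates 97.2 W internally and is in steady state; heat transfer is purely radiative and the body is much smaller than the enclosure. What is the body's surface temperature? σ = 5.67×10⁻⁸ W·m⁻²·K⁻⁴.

For a small grey body in a large enclosure, net radiated power = εσA(T⁴ − T_w⁴).
Steady state: P = εσA(T⁴ − T_w⁴) with A = 4πr² = 6.514×10⁻⁴ m².
T⁴ = P/(εσA) + T_w⁴ = 97.2/(0.93·5.67×10⁻⁸·6.514×10⁻⁴) + (1350)⁴
    = 2.830×10¹² + 3.322×10¹² = 6.151×10¹² K⁴.

T ≈ 1570 K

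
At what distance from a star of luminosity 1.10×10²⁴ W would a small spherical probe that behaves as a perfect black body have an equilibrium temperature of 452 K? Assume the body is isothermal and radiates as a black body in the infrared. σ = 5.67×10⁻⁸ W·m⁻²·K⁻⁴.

d ≈ 3.04×10⁹ m

For an isothermal black-emitting sphere, (1−a)S·πr² = σ·4πr²·T⁴ ⇒ S = 4σT⁴/(1−a).
S = 4·5.67×10⁻⁸·(452)⁴/1.00 = 9467 W/m².
Flux falls as S = L/(4πd²), so d = √(L/(4πS)) = √(1.10×10²⁴/(4π·9467)).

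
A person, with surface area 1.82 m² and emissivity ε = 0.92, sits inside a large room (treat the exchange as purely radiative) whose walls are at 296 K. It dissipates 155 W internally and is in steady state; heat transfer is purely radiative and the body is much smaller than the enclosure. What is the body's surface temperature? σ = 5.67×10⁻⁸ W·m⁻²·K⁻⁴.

T ≈ 311 K

For a small grey body in a large enclosure, net radiated power = εσA(T⁴ − T_w⁴).
Steady state: P = εσA(T⁴ − T_w⁴) with A = 1.82 m².
T⁴ = P/(εσA) + T_w⁴ = 155/(0.92·5.67×10⁻⁸·1.820) + (296)⁴
    = 1.633×10⁹ + 7.677×10⁹ = 9.309×10⁹ K⁴.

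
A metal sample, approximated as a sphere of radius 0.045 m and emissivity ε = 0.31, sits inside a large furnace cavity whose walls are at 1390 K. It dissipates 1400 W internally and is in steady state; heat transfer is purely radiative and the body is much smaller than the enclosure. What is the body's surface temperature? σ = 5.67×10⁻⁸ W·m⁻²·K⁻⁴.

For a small grey body in a large enclosure, net radiated power = εσA(T⁴ − T_w⁴).
Steady state: P = εσA(T⁴ − T_w⁴) with A = 4πr² = 0.02545 m².
T⁴ = P/(εσA) + T_w⁴ = 1400/(0.31·5.67×10⁻⁸·0.02545) + (1390)⁴
    = 3.130×10¹² + 3.733×10¹² = 6.863×10¹² K⁴.

T ≈ 1620 K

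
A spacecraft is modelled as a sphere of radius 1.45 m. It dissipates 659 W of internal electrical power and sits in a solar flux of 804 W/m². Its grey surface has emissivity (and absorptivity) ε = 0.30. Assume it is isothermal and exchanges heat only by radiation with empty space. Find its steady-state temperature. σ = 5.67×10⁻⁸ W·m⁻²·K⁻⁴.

T ≈ 266 K

At steady state, absorbed solar power + internal power = radiated power.
Absorbed: α·S·A_cross = 0.30·804·6.605 = 1593 W (cross-section πr²).
Total input = 1593 + 659 = 2252 W.
Radiated: εσ·A_surf·T⁴ with A_surf = 4πr² = 26.42 m².
T⁴ = 2252/(0.30·5.67×10⁻⁸·26.42) = 5.011×10⁹ K⁴.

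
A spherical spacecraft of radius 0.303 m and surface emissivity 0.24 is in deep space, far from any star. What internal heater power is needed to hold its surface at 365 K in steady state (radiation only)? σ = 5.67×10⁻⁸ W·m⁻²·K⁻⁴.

P = εσ·4πr²·T⁴.
4πr² = 1.154 m²; T⁴ = 1.775×10¹⁰ K⁴.
P = 0.24·5.67×10⁻⁸·1.154·1.775×10¹⁰.

P ≈ 279 W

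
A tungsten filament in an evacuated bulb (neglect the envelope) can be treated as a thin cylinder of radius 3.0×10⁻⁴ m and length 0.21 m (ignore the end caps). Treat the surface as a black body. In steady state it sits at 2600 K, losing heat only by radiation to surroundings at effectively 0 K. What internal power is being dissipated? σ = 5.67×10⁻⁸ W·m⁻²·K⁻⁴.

Steady state: P = εσA T⁴.
A = 2πrL = 3.958×10⁻⁴ m²; T⁴ = (2600)⁴ = 4.570×10¹³ K⁴.
P = 1.0 × 5.67×10⁻⁸ × 3.958×10⁻⁴ × 4.570×10¹³.

P ≈ 1030 W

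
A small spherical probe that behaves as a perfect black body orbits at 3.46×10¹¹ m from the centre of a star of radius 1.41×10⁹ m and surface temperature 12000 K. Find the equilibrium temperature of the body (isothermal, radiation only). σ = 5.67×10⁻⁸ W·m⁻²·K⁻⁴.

T ≈ 542 K

The star's surface emits σT_*⁴; at distance d the flux is S = σT_*⁴(R_*/d)².
S = 5.67×10⁻⁸·(12000)⁴·(1.41×10⁹/3.46×10¹¹)² = 19530 W/m².
For an isothermal sphere T⁴ = (1−a)S/(4σ) = 8.609×10¹⁰ K⁴.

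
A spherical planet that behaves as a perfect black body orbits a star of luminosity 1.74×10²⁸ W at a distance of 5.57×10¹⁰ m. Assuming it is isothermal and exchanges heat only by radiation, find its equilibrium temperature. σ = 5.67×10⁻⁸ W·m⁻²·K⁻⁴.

T ≈ 1180 K

First find the stellar flux at distance d: S = L/(4πd²) = 1.74×10²⁸/(4π·(5.57×10¹⁰)²) = 4.463×10⁵ W/m².
For an isothermal sphere, absorbed (1−a)S·πr² = emitted σ·4πr²·T⁴, so T⁴ = (1−a)S/(4σ).
T⁴ = 1.00·4.463×10⁵/(4·5.67×10⁻⁸) = 1.968×10¹² K⁴.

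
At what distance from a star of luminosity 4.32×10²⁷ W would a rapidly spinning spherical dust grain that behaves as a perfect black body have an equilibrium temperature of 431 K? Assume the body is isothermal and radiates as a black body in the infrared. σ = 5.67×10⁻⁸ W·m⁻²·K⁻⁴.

For an isothermal black-emitting sphere, (1−a)S·πr² = σ·4πr²·T⁴ ⇒ S = 4σT⁴/(1−a).
S = 4·5.67×10⁻⁸·(431)⁴/1.00 = 7826 W/m².
Flux falls as S = L/(4πd²), so d = √(L/(4πS)) = √(4.32×10²⁷/(4π·7826)).

d ≈ 2.10×10¹¹ m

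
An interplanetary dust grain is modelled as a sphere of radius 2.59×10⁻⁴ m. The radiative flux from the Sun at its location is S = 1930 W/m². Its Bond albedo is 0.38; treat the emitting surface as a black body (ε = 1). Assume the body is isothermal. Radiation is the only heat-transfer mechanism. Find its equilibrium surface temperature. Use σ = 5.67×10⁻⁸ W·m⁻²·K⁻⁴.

T ≈ 270 K

At equilibrium, absorbed power = emitted power.
Absorbing cross-section = πr² = 2.107×10⁻⁷ m²; emitting surface = 4πr² = 8.430×10⁻⁷ m² (ratio 4).
(1−a)S·A_cross = εσ·A_surf·T⁴  ⇒  T⁴ = (1−a)S/(4σ).
T⁴ = 0.620·1930/(4·5.67×10⁻⁸) = 5.276×10⁹ K⁴.
T = (5.276×10⁹)^(1/4).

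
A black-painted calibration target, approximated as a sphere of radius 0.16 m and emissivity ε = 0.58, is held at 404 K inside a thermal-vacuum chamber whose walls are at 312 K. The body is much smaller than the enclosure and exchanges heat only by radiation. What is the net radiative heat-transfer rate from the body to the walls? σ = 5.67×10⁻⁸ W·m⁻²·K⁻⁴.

For a small grey body in a large enclosure: P_net = εσA(T_body⁴ − T_wall⁴).
A = 4πr² = 0.3217 m²; T_body⁴ − T_wall⁴ = 2.664×10¹⁰ − 9.476×10⁹ = 1.716×10¹⁰ K⁴.
|P_net| = 0.58·5.67×10⁻⁸·0.3217·1.716×10¹⁰.

P_net ≈ 182 W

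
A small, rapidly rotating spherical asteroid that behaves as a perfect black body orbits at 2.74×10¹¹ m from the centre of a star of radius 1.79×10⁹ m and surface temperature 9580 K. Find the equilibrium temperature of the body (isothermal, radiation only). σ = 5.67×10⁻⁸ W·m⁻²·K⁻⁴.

T ≈ 548 K

The star's surface emits σT_*⁴; at distance d the flux is S = σT_*⁴(R_*/d)².
S = 5.67×10⁻⁸·(9580)⁴·(1.79×10⁹/2.74×10¹¹)² = 20380 W/m².
For an isothermal sphere T⁴ = (1−a)S/(4σ) = 8.987×10¹⁰ K⁴.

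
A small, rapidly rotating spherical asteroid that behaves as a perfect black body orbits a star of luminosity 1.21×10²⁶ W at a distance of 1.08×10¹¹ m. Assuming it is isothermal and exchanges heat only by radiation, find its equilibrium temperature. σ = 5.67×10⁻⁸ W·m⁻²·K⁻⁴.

T ≈ 246 K

First find the stellar flux at distance d: S = L/(4πd²) = 1.21×10²⁶/(4π·(1.08×10¹¹)²) = 825.5 W/m².
For an isothermal sphere, absorbed (1−a)S·πr² = emitted σ·4πr²·T⁴, so T⁴ = (1−a)S/(4σ).
T⁴ = 1.00·825.5/(4·5.67×10⁻⁸) = 3.640×10⁹ K⁴.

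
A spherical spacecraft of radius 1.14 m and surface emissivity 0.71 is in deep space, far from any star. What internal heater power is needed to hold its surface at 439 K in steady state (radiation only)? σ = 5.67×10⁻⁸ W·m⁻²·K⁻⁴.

P ≈ 24400 W

P = εσ·4πr²·T⁴.
4πr² = 16.33 m²; T⁴ = 3.714×10¹⁰ K⁴.
P = 0.71·5.67×10⁻⁸·16.33·3.714×10¹⁰.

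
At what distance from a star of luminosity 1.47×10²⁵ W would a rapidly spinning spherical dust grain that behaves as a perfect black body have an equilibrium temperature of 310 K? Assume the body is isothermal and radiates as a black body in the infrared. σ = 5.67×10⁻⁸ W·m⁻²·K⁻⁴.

For an isothermal black-emitting sphere, (1−a)S·πr² = σ·4πr²·T⁴ ⇒ S = 4σT⁴/(1−a).
S = 4·5.67×10⁻⁸·(310)⁴/1.00 = 2095 W/m².
Flux falls as S = L/(4πd²), so d = √(L/(4πS)) = √(1.47×10²⁵/(4π·2095)).

d ≈ 2.36×10¹⁰ m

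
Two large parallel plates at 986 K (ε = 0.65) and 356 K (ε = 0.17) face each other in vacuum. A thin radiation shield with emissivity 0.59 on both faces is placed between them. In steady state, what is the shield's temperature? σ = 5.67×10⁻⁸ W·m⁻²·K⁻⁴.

In steady state the net flux on the hot side equals that on the cold side.
σ(T₁⁴−T_s⁴)/D₁ = σ(T_s⁴−T₂⁴)/D₂, with D₁ = 1/ε₁+1/ε_s−1 = 2.233, D₂ = 1/ε_s+1/ε₂−1 = 6.577.
Solve for T_s⁴: T_s⁴ = (D₂·T₁⁴ + D₁·T₂⁴)/(D₁+D₂) = 7.097×10¹¹ K⁴.

T_s ≈ 918 K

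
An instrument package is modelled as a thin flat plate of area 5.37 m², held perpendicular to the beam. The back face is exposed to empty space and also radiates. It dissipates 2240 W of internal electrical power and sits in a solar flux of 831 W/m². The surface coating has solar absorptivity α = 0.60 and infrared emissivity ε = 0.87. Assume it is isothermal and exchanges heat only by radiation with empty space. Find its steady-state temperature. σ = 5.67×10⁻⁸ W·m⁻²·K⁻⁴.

At steady state, absorbed solar power + internal power = radiated power.
Absorbed: α·S·A_cross = 0.60·831·5.370 = 2677 W (cross-section A).
Total input = 2677 + 2240 = 4917 W.
Radiated: εσ·A_surf·T⁴ with A_surf = 2A = 10.74 m².
T⁴ = 4917/(0.87·5.67×10⁻⁸·10.74) = 9.282×10⁹ K⁴.

T ≈ 310 K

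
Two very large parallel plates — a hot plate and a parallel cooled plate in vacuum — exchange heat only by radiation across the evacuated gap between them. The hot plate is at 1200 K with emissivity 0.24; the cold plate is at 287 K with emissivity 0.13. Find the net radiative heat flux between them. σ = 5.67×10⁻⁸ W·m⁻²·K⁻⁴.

q ≈ 10800 W/m²

For two infinite grey parallel plates, q = σ(T₁⁴ − T₂⁴)/(1/ε₁ + 1/ε₂ − 1).
T₁⁴ − T₂⁴ = 2.074×10¹² − 6.785×10⁹ = 2.067×10¹² K⁴.
1/ε₁ + 1/ε₂ − 1 = 4.167 + 7.692 − 1 = 10.86.
q = 5.67×10⁻⁸ × 2.067×10¹² / 10.86.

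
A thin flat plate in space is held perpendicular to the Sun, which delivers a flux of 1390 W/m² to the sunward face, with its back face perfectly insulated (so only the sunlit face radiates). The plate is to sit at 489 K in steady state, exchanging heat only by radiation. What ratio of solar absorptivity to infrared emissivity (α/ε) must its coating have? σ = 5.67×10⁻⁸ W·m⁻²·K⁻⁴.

α/ε ≈ 2.33

Balance: αS·A = εσ·1A·T⁴ ⇒ α/ε = σT⁴/S.
α/ε = 5.67×10⁻⁸·(489)⁴/1390 = 5.67×10⁻⁸·5.718×10¹⁰/1390.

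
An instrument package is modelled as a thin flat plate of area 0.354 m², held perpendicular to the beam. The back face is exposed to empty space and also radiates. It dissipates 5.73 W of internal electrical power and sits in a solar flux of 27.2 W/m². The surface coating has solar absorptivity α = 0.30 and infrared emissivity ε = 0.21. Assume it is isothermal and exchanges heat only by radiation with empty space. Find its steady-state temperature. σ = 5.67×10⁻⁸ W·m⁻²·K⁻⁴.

At steady state, absorbed solar power + internal power = radiated power.
Absorbed: α·S·A_cross = 0.30·27.2·0.3540 = 2.889 W (cross-section A).
Total input = 2.889 + 5.73 = 8.619 W.
Radiated: εσ·A_surf·T⁴ with A_surf = 2A = 0.7080 m².
T⁴ = 8.619/(0.21·5.67×10⁻⁸·0.7080) = 1.022×10⁹ K⁴.

T ≈ 179 K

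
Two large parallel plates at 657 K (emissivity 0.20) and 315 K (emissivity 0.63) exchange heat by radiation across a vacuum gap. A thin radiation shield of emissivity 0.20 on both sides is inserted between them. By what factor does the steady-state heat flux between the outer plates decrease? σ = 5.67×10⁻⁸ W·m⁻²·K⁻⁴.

factor ≈ 2.61

Without shield: q₀ = σΔ(T⁴)/(1/ε₁+1/ε₂−1) with denominator 5.587.
With shield the two gaps are in series; the resistances add: (1/ε₁+1/ε_s−1)+(1/ε_s+1/ε₂−1) = 9.000+5.587 = 14.59.
Heat-flux ratio q₀/q = 14.59/5.587.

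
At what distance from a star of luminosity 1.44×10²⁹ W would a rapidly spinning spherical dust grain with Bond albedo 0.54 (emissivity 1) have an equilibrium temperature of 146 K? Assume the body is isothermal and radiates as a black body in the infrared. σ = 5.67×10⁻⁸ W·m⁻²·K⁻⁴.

d ≈ 7.15×10¹² m

For an isothermal black-emitting sphere, (1−a)S·πr² = σ·4πr²·T⁴ ⇒ S = 4σT⁴/(1−a).
S = 4·5.67×10⁻⁸·(146)⁴/0.460 = 224.0 W/m².
Flux falls as S = L/(4πd²), so d = √(L/(4πS)) = √(1.44×10²⁹/(4π·224.0)).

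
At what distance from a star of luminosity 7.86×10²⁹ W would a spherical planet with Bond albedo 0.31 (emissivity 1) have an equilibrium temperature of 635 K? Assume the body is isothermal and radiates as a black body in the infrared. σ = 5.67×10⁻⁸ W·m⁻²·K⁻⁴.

d ≈ 1.08×10¹² m

For an isothermal black-emitting sphere, (1−a)S·πr² = σ·4πr²·T⁴ ⇒ S = 4σT⁴/(1−a).
S = 4·5.67×10⁻⁸·(635)⁴/0.690 = 53440 W/m².
Flux falls as S = L/(4πd²), so d = √(L/(4πS)) = √(7.86×10²⁹/(4π·53440)).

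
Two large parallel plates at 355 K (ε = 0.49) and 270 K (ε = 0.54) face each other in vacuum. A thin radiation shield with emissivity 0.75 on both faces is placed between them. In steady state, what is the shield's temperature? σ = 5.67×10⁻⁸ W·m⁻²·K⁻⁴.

T_s ≈ 319 K

In steady state the net flux on the hot side equals that on the cold side.
σ(T₁⁴−T_s⁴)/D₁ = σ(T_s⁴−T₂⁴)/D₂, with D₁ = 1/ε₁+1/ε_s−1 = 2.374, D₂ = 1/ε_s+1/ε₂−1 = 2.185.
Solve for T_s⁴: T_s⁴ = (D₂·T₁⁴ + D₁·T₂⁴)/(D₁+D₂) = 1.038×10¹⁰ K⁴.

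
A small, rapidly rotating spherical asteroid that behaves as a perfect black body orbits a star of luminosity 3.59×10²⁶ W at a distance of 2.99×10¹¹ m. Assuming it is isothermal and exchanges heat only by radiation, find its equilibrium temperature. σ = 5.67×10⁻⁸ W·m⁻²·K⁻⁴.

First find the stellar flux at distance d: S = L/(4πd²) = 3.59×10²⁶/(4π·(2.99×10¹¹)²) = 319.6 W/m².
For an isothermal sphere, absorbed (1−a)S·πr² = emitted σ·4πr²·T⁴, so T⁴ = (1−a)S/(4σ).
T⁴ = 1.00·319.6/(4·5.67×10⁻⁸) = 1.409×10⁹ K⁴.

T ≈ 194 K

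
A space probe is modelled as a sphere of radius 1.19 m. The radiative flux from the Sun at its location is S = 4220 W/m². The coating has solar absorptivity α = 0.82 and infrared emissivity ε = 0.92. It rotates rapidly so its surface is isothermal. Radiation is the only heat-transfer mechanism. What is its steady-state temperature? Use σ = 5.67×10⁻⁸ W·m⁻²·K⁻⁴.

T ≈ 359 K

At equilibrium, absorbed power = emitted power.
Absorbing cross-section = πr² = 4.449 m²; emitting surface = 4πr² = 17.80 m² (ratio 4).
αS·A_cross = εσ·A_surf·T⁴  ⇒  T⁴ = αS/(ε·4σ).
T⁴ = 0.820·4220/(0.92·4·5.67×10⁻⁸) = 1.658×10¹⁰ K⁴.
T = (1.658×10¹⁰)^(1/4).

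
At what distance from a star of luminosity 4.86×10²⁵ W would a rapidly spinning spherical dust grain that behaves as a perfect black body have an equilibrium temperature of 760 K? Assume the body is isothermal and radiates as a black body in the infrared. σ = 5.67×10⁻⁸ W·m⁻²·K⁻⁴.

d ≈ 7.15×10⁹ m

For an isothermal black-emitting sphere, (1−a)S·πr² = σ·4πr²·T⁴ ⇒ S = 4σT⁴/(1−a).
S = 4·5.67×10⁻⁸·(760)⁴/1.00 = 75670 W/m².
Flux falls as S = L/(4πd²), so d = √(L/(4πS)) = √(4.86×10²⁵/(4π·75670)).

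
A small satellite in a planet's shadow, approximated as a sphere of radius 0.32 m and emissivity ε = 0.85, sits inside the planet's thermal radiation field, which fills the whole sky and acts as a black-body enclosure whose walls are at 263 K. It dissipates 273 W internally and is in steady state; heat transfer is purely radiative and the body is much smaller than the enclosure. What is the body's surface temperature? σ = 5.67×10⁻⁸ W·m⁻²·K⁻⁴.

For a small grey body in a large enclosure, net radiated power = εσA(T⁴ − T_w⁴).
Steady state: P = εσA(T⁴ − T_w⁴) with A = 4πr² = 1.287 m².
T⁴ = P/(εσA) + T_w⁴ = 273/(0.85·5.67×10⁻⁸·1.287) + (263)⁴
    = 4.402×10⁹ + 4.784×10⁹ = 9.186×10⁹ K⁴.

T ≈ 310 K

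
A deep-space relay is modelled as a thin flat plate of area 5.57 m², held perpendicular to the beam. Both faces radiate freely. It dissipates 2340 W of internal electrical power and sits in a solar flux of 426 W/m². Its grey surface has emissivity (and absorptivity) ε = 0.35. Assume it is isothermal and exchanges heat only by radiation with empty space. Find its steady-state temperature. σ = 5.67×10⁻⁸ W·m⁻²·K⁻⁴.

At steady state, absorbed solar power + internal power = radiated power.
Absorbed: α·S·A_cross = 0.35·426·5.570 = 830.5 W (cross-section A).
Total input = 830.5 + 2340 = 3170 W.
Radiated: εσ·A_surf·T⁴ with A_surf = 2A = 11.14 m².
T⁴ = 3170/(0.35·5.67×10⁻⁸·11.14) = 1.434×10¹⁰ K⁴.

T ≈ 346 K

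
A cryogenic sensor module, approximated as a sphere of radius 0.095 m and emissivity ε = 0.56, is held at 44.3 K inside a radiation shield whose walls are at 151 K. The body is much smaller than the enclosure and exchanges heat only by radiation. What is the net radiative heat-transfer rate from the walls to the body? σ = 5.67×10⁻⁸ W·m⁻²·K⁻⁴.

For a small grey body in a large enclosure: P_net = εσA(T_body⁴ − T_wall⁴).
A = 4πr² = 0.1134 m²; T_body⁴ − T_wall⁴ = 3.851×10⁶ − 5.199×10⁸ = -5.160×10⁸ K⁴.
|P_net| = 0.56·5.67×10⁻⁸·0.1134·5.160×10⁸.

P_net ≈ 1.86 W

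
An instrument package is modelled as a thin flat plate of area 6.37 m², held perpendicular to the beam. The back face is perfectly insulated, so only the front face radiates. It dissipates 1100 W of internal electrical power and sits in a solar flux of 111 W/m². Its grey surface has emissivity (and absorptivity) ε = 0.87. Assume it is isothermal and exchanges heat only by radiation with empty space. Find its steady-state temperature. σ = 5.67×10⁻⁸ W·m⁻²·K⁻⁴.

At steady state, absorbed solar power + internal power = radiated power.
Absorbed: α·S·A_cross = 0.87·111·6.370 = 615.2 W (cross-section A).
Total input = 615.2 + 1100 = 1715 W.
Radiated: εσ·A_surf·T⁴ with A_surf = A = 6.370 m².
T⁴ = 1715/(0.87·5.67×10⁻⁸·6.370) = 5.458×10⁹ K⁴.

T ≈ 272 K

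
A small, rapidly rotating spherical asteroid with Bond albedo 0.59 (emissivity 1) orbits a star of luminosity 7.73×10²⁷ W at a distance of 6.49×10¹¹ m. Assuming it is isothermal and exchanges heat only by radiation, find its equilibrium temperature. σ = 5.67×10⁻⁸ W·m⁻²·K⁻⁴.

T ≈ 227 K

First find the stellar flux at distance d: S = L/(4πd²) = 7.73×10²⁷/(4π·(6.49×10¹¹)²) = 1460 W/m².
For an isothermal sphere, absorbed (1−a)S·πr² = emitted σ·4πr²·T⁴, so T⁴ = (1−a)S/(4σ).
T⁴ = 0.410·1460/(4·5.67×10⁻⁸) = 2.640×10⁹ K⁴.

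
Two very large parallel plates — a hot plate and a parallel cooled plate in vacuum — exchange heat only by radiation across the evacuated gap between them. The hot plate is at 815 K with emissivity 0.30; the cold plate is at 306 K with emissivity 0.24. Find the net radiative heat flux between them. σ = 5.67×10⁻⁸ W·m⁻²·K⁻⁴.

For two infinite grey parallel plates, q = σ(T₁⁴ − T₂⁴)/(1/ε₁ + 1/ε₂ − 1).
T₁⁴ − T₂⁴ = 4.412×10¹¹ − 8.768×10⁹ = 4.324×10¹¹ K⁴.
1/ε₁ + 1/ε₂ − 1 = 3.333 + 4.167 − 1 = 6.500.
q = 5.67×10⁻⁸ × 4.324×10¹¹ / 6.500.

q ≈ 3770 W/m²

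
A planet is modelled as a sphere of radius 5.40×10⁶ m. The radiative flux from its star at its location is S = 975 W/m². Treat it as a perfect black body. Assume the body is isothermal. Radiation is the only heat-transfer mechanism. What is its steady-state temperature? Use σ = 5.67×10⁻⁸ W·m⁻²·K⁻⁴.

At equilibrium, absorbed power = emitted power.
Absorbing cross-section = πr² = 9.161×10¹³ m²; emitting surface = 4πr² = 3.664×10¹⁴ m² (ratio 4).
S·A_cross = εσ·A_surf·T⁴  ⇒  T⁴ = S/(4σ).
T⁴ = 1.00·975/(4·5.67×10⁻⁸) = 4.299×10⁹ K⁴.
T = (4.299×10⁹)^(1/4).

T ≈ 256 K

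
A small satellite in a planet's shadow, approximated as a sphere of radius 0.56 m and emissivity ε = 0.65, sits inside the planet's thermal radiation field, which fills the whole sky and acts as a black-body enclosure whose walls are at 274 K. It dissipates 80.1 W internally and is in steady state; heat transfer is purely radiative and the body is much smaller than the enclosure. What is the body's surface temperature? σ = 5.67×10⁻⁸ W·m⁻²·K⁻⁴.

For a small grey body in a large enclosure, net radiated power = εσA(T⁴ − T_w⁴).
Steady state: P = εσA(T⁴ − T_w⁴) with A = 4πr² = 3.941 m².
T⁴ = P/(εσA) + T_w⁴ = 80.1/(0.65·5.67×10⁻⁸·3.941) + (274)⁴
    = 5.515×10⁸ + 5.636×10⁹ = 6.188×10⁹ K⁴.

T ≈ 280 K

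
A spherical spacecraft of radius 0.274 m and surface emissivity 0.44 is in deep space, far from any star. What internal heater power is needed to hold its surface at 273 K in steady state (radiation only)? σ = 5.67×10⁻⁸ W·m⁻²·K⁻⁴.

P ≈ 131 W

P = εσ·4πr²·T⁴.
4πr² = 0.9434 m²; T⁴ = 5.555×10⁹ K⁴.
P = 0.44·5.67×10⁻⁸·0.9434·5.555×10⁹.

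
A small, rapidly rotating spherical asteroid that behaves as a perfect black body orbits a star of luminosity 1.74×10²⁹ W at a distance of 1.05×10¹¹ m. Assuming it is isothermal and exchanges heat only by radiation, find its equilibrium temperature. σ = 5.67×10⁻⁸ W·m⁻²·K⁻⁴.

T ≈ 1530 K

First find the stellar flux at distance d: S = L/(4πd²) = 1.74×10²⁹/(4π·(1.05×10¹¹)²) = 1.256×10⁶ W/m².
For an isothermal sphere, absorbed (1−a)S·πr² = emitted σ·4πr²·T⁴, so T⁴ = (1−a)S/(4σ).
T⁴ = 1.00·1.256×10⁶/(4·5.67×10⁻⁸) = 5.538×10¹² K⁴.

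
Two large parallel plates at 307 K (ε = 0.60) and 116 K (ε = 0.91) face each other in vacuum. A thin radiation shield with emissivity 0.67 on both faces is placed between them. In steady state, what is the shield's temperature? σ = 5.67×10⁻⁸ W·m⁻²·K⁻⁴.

T_s ≈ 249 K

In steady state the net flux on the hot side equals that on the cold side.
σ(T₁⁴−T_s⁴)/D₁ = σ(T_s⁴−T₂⁴)/D₂, with D₁ = 1/ε₁+1/ε_s−1 = 2.159, D₂ = 1/ε_s+1/ε₂−1 = 1.591.
Solve for T_s⁴: T_s⁴ = (D₂·T₁⁴ + D₁·T₂⁴)/(D₁+D₂) = 3.873×10⁹ K⁴.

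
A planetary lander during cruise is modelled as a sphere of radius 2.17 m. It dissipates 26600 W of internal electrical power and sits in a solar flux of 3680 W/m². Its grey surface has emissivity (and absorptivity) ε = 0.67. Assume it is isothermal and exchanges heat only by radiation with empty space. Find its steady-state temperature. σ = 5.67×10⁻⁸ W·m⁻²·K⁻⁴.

At steady state, absorbed solar power + internal power = radiated power.
Absorbed: α·S·A_cross = 0.67·3680·14.79 = 36470 W (cross-section πr²).
Total input = 36470 + 26600 = 63070 W.
Radiated: εσ·A_surf·T⁴ with A_surf = 4πr² = 59.17 m².
T⁴ = 63070/(0.67·5.67×10⁻⁸·59.17) = 2.806×10¹⁰ K⁴.

T ≈ 409 K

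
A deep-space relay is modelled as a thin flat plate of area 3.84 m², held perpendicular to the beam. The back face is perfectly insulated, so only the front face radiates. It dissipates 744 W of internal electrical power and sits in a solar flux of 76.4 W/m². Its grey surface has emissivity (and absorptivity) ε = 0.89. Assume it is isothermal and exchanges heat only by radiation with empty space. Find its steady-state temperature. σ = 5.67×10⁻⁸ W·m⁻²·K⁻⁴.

T ≈ 268 K

At steady state, absorbed solar power + internal power = radiated power.
Absorbed: α·S·A_cross = 0.89·76.4·3.840 = 261.1 W (cross-section A).
Total input = 261.1 + 744 = 1005 W.
Radiated: εσ·A_surf·T⁴ with A_surf = A = 3.840 m².
T⁴ = 1005/(0.89·5.67×10⁻⁸·3.840) = 5.187×10⁹ K⁴.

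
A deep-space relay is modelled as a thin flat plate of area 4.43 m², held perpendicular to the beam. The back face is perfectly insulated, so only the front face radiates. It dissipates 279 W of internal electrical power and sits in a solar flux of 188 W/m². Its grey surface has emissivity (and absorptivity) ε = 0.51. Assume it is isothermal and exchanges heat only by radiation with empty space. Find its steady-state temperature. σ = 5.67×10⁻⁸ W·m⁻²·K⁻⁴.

T ≈ 272 K

At steady state, absorbed solar power + internal power = radiated power.
Absorbed: α·S·A_cross = 0.51·188·4.430 = 424.7 W (cross-section A).
Total input = 424.7 + 279 = 703.7 W.
Radiated: εσ·A_surf·T⁴ with A_surf = A = 4.430 m².
T⁴ = 703.7/(0.51·5.67×10⁻⁸·4.430) = 5.494×10⁹ K⁴.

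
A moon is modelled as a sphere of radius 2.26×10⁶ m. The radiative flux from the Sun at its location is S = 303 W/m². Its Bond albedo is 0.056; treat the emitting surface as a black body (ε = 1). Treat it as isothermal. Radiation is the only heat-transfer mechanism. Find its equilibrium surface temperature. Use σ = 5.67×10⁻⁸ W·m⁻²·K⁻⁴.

At equilibrium, absorbed power = emitted power.
Absorbing cross-section = πr² = 1.605×10¹³ m²; emitting surface = 4πr² = 6.418×10¹³ m² (ratio 4).
(1−a)S·A_cross = εσ·A_surf·T⁴  ⇒  T⁴ = (1−a)S/(4σ).
T⁴ = 0.944·303/(4·5.67×10⁻⁸) = 1.261×10⁹ K⁴.
T = (1.261×10⁹)^(1/4).

T ≈ 188 K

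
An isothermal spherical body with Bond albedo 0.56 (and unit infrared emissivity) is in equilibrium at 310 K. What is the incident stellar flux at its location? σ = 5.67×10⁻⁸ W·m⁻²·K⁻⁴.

(1−a)S·πr² = σ·4πr²·T⁴ ⇒ S = 4σT⁴/(1−a).
S = 4·5.67×10⁻⁸·9.235×10⁹/0.440.

S ≈ 4760 W/m²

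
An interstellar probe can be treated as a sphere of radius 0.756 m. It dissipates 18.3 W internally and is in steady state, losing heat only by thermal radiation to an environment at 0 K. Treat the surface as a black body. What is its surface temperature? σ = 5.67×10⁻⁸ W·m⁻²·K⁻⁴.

Steady state: internal power = radiated power, P = εσA T⁴.
Radiating area A = 4πr² = 7.182 m².
T⁴ = P/(εσA) = 18.3/(1.0·5.67×10⁻⁸·7.182) = 4.494×10⁷ K⁴.
T = (4.494×10⁷)^(1/4).

T ≈ 81.9 K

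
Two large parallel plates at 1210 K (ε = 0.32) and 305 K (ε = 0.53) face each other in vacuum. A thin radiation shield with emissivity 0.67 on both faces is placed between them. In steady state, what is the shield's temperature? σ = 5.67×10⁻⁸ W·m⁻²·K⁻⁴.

T_s ≈ 962 K

In steady state the net flux on the hot side equals that on the cold side.
σ(T₁⁴−T_s⁴)/D₁ = σ(T_s⁴−T₂⁴)/D₂, with D₁ = 1/ε₁+1/ε_s−1 = 3.618, D₂ = 1/ε_s+1/ε₂−1 = 2.379.
Solve for T_s⁴: T_s⁴ = (D₂·T₁⁴ + D₁·T₂⁴)/(D₁+D₂) = 8.557×10¹¹ K⁴.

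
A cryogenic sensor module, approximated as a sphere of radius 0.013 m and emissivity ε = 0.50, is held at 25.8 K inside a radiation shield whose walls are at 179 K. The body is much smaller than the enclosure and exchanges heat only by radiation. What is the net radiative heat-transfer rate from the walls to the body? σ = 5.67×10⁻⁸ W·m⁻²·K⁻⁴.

For a small grey body in a large enclosure: P_net = εσA(T_body⁴ − T_wall⁴).
A = 4πr² = 0.002124 m²; T_body⁴ − T_wall⁴ = 4.431×10⁵ − 1.027×10⁹ = -1.026×10⁹ K⁴.
|P_net| = 0.50·5.67×10⁻⁸·0.002124·1.026×10⁹.

P_net ≈ 0.0618 W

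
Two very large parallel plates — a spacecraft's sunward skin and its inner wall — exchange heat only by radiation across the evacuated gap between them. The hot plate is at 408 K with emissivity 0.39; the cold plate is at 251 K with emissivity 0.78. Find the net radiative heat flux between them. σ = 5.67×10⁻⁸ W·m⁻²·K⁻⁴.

For two infinite grey parallel plates, q = σ(T₁⁴ − T₂⁴)/(1/ε₁ + 1/ε₂ − 1).
T₁⁴ − T₂⁴ = 2.771×10¹⁰ − 3.969×10⁹ = 2.374×10¹⁰ K⁴.
1/ε₁ + 1/ε₂ − 1 = 2.564 + 1.282 − 1 = 2.846.
q = 5.67×10⁻⁸ × 2.374×10¹⁰ / 2.846.

q ≈ 473 W/m²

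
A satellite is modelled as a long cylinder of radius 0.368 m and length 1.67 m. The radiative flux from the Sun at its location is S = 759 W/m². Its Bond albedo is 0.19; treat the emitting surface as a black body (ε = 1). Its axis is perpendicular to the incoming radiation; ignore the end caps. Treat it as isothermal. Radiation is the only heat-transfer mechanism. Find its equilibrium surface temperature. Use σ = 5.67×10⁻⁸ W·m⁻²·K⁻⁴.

T ≈ 242 K

At equilibrium, absorbed power = emitted power.
Absorbing cross-section = 2rL = 1.229 m²; emitting surface = 2πrL = 3.861 m² (ratio π).
(1−a)S·A_cross = εσ·A_surf·T⁴  ⇒  T⁴ = (1−a)S/(πσ).
T⁴ = 0.810·759/(π·5.67×10⁻⁸) = 3.451×10⁹ K⁴.
T = (3.451×10⁹)^(1/4).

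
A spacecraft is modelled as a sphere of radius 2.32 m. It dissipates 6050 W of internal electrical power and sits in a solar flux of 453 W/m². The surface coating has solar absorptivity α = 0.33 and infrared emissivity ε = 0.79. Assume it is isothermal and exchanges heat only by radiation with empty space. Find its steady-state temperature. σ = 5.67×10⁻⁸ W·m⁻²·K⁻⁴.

At steady state, absorbed solar power + internal power = radiated power.
Absorbed: α·S·A_cross = 0.33·453·16.91 = 2528 W (cross-section πr²).
Total input = 2528 + 6050 = 8578 W.
Radiated: εσ·A_surf·T⁴ with A_surf = 4πr² = 67.64 m².
T⁴ = 8578/(0.79·5.67×10⁻⁸·67.64) = 2.831×10⁹ K⁴.

T ≈ 231 K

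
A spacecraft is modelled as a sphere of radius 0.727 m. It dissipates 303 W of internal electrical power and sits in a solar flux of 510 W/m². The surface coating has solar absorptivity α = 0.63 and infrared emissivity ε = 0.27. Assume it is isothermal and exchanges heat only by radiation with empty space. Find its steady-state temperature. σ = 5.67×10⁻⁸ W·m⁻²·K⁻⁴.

At steady state, absorbed solar power + internal power = radiated power.
Absorbed: α·S·A_cross = 0.63·510·1.660 = 533.5 W (cross-section πr²).
Total input = 533.5 + 303 = 836.5 W.
Radiated: εσ·A_surf·T⁴ with A_surf = 4πr² = 6.642 m².
T⁴ = 836.5/(0.27·5.67×10⁻⁸·6.642) = 8.227×10⁹ K⁴.

T ≈ 301 K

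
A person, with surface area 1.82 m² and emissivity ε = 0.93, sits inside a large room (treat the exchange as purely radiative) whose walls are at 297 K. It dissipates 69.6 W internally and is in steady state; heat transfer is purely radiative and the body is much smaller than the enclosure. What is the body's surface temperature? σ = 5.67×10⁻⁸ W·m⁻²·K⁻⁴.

T ≈ 304 K

For a small grey body in a large enclosure, net radiated power = εσA(T⁴ − T_w⁴).
Steady state: P = εσA(T⁴ − T_w⁴) with A = 1.82 m².
T⁴ = P/(εσA) + T_w⁴ = 69.6/(0.93·5.67×10⁻⁸·1.820) + (297)⁴
    = 7.252×10⁸ + 7.781×10⁹ = 8.506×10⁹ K⁴.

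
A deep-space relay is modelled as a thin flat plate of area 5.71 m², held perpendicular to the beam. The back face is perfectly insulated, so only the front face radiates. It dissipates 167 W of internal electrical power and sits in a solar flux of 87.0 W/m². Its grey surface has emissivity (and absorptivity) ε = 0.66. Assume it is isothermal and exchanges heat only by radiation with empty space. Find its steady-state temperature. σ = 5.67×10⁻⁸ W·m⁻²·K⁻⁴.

At steady state, absorbed solar power + internal power = radiated power.
Absorbed: α·S·A_cross = 0.66·87.0·5.710 = 327.9 W (cross-section A).
Total input = 327.9 + 167 = 494.9 W.
Radiated: εσ·A_surf·T⁴ with A_surf = A = 5.710 m².
T⁴ = 494.9/(0.66·5.67×10⁻⁸·5.710) = 2.316×10⁹ K⁴.

T ≈ 219 K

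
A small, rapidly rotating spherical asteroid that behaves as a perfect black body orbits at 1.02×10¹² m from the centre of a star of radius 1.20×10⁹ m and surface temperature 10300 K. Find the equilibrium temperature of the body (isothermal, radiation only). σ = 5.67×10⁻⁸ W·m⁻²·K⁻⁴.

The star's surface emits σT_*⁴; at distance d the flux is S = σT_*⁴(R_*/d)².
S = 5.67×10⁻⁸·(10300)⁴·(1.20×10⁹/1.02×10¹²)² = 883.3 W/m².
For an isothermal sphere T⁴ = (1−a)S/(4σ) = 3.894×10⁹ K⁴.

T ≈ 250 K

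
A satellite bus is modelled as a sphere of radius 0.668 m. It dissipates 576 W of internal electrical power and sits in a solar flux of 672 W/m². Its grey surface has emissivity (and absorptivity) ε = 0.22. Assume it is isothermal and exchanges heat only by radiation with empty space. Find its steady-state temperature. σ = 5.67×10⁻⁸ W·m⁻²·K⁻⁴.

T ≈ 325 K

At steady state, absorbed solar power + internal power = radiated power.
Absorbed: α·S·A_cross = 0.22·672·1.402 = 207.3 W (cross-section πr²).
Total input = 207.3 + 576 = 783.3 W.
Radiated: εσ·A_surf·T⁴ with A_surf = 4πr² = 5.607 m².
T⁴ = 783.3/(0.22·5.67×10⁻⁸·5.607) = 1.120×10¹⁰ K⁴.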